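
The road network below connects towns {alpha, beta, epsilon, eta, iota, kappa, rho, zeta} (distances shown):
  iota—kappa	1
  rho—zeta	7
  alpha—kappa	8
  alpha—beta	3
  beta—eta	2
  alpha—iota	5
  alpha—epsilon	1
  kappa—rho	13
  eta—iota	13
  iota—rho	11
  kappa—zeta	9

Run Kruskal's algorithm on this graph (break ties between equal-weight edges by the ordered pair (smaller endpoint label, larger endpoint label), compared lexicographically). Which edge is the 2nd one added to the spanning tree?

Kruskal: consider edges lightest-first.
alpha—epsilon (1): add — endpoints in different components.
iota—kappa (1): add — endpoints in different components.
beta—eta (2): add — endpoints in different components.
alpha—beta (3): add — endpoints in different components.
alpha—iota (5): add — endpoints in different components.
rho—zeta (7): add — endpoints in different components.
alpha—kappa (8): skip — kappa and alpha already connected.
kappa—zeta (9): add — endpoints in different components.
The 2nd edge added is iota—kappa.

iota-kappa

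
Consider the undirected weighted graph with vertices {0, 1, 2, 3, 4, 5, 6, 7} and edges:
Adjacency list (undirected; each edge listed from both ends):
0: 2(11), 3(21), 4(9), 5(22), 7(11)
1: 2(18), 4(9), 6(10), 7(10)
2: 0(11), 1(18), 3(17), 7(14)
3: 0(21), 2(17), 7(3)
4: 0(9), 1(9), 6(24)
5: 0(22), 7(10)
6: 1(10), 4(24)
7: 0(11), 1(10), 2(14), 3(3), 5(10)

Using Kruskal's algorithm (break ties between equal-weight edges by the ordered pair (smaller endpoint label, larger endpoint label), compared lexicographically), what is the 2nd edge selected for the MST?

Kruskal: consider edges lightest-first.
3—7 (3): add — endpoints in different components.
0—4 (9): add — endpoints in different components.
1—4 (9): add — endpoints in different components.
1—6 (10): add — endpoints in different components.
1—7 (10): add — endpoints in different components.
5—7 (10): add — endpoints in different components.
0—2 (11): add — endpoints in different components.
The 2nd edge added is 0—4.

0-4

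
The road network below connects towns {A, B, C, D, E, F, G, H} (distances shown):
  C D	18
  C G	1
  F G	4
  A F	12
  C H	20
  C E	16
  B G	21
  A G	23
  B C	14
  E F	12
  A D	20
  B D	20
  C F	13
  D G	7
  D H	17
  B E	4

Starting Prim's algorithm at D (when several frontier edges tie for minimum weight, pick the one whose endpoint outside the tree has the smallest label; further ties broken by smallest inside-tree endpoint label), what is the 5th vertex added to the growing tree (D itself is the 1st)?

A

Prim, starting at D.
Step 1: cheapest edge leaving the tree is D G (7); add G.
Step 2: cheapest edge leaving the tree is C G (1); add C.
Step 3: cheapest edge leaving the tree is F G (4); add F.
Step 4: cheapest edge leaving the tree is A F (12); add A.
Step 5: cheapest edge leaving the tree is E F (12); add E.
Step 6: cheapest edge leaving the tree is B E (4); add B.
Step 7: cheapest edge leaving the tree is D H (17); add H.
Vertex order: D, G, C, F, A, E, B, H. The 5th vertex is A.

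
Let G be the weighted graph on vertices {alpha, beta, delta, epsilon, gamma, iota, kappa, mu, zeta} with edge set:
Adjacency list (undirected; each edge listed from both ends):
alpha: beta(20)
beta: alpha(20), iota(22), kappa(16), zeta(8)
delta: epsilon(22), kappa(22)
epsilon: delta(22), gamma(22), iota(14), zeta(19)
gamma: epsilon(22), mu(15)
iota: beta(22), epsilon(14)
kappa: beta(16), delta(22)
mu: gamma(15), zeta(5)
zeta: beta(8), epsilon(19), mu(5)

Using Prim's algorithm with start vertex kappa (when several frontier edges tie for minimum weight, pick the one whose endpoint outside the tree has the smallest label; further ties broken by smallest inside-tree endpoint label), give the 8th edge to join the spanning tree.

Prim's algorithm from kappa:
Step 1: frontier [beta-kappa 16, delta-kappa 22] → take beta-kappa (16); add beta.
Step 2: frontier [beta-zeta 8, alpha-beta 20, beta-iota 22, delta-kappa 22] → take beta-zeta (8); add zeta.
Step 3: frontier [alpha-beta 20, beta-iota 22, delta-kappa 22, mu-zeta 5, epsilon-zeta 19] → take mu-zeta (5); add mu.
Step 4: frontier [alpha-beta 20, beta-iota 22, delta-kappa 22, gamma-mu 15, epsilon-zeta 19] → take gamma-mu (15); add gamma.
Step 5: frontier [alpha-beta 20, beta-iota 22, epsilon-gamma 22, delta-kappa 22, epsilon-zeta 19] → take epsilon-zeta (19); add epsilon.
Step 6: frontier [alpha-beta 20, beta-iota 22, epsilon-iota 14, delta-epsilon 22, delta-kappa 22] → take epsilon-iota (14); add iota.
Step 7: frontier [alpha-beta 20, delta-epsilon 22, delta-kappa 22] → take alpha-beta (20); add alpha.
Step 8: frontier [delta-epsilon 22, delta-kappa 22] → take delta-epsilon (22); add delta.
The 8th edge added is delta-epsilon.

delta-epsilon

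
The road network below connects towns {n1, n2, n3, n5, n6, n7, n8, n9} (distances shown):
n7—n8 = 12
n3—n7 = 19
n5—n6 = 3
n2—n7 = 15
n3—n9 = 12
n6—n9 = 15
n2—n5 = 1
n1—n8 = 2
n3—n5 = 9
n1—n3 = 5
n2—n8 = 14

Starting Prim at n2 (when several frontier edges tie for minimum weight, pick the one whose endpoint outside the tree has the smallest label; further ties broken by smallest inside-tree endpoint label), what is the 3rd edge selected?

n3-n5

Prim's algorithm from n2:
Step 1: cheapest edge leaving the tree is n2—n5 (1); add n5.
Step 2: cheapest edge leaving the tree is n5—n6 (3); add n6.
Step 3: cheapest edge leaving the tree is n3—n5 (9); add n3.
Step 4: cheapest edge leaving the tree is n1—n3 (5); add n1.
Step 5: cheapest edge leaving the tree is n1—n8 (2); add n8.
Step 6: cheapest edge leaving the tree is n7—n8 (12); add n7.
Step 7: cheapest edge leaving the tree is n3—n9 (12); add n9.
The 3rd edge added is n3—n5.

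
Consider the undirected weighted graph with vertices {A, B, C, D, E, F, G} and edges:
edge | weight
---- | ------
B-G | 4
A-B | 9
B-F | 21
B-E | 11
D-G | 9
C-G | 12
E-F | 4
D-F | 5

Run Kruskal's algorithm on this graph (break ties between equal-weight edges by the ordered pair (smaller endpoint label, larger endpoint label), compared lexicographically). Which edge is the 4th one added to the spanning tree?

Kruskal: consider edges lightest-first.
B-G (4): add. Components now {A} {B,G} {C} {D} {E} {F}
E-F (4): add. Components now {A} {B,G} {C} {D} {E,F}
D-F (5): add. Components now {A} {B,G} {C} {D,E,F}
A-B (9): add. Components now {A,B,G} {C} {D,E,F}
D-G (9): add. Components now {A,B,D,E,F,G} {C}
B-E (11): skip — B and E already connected.
C-G (12): add. Components now {A,B,C,D,E,F,G}
The 4th edge added is A-B.

A-B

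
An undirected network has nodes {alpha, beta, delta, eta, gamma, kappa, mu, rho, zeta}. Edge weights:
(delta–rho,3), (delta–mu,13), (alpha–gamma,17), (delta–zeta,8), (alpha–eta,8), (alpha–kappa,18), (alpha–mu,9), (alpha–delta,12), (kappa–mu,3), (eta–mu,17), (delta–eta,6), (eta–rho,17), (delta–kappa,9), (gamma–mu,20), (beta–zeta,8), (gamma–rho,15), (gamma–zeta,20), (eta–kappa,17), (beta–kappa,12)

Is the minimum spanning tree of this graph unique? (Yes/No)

No

Sort edges by weight, then run Kruskal:
delta–rho (3): add — endpoints in different components.
kappa–mu (3): add — endpoints in different components.
delta–eta (6): add — endpoints in different components.
alpha–eta (8): add — endpoints in different components.
beta–zeta (8): add — endpoints in different components.
delta–zeta (8): add — endpoints in different components.
alpha–mu (9): add — endpoints in different components.
delta–kappa (9): skip — delta and kappa already connected.
alpha–delta (12): skip — alpha and delta already connected.
beta–kappa (12): skip — beta and kappa already connected.
delta–mu (13): skip — mu and delta already connected.
gamma–rho (15): add — endpoints in different components.
Non-tree edge delta–kappa has weight 9, equal to the heaviest edge on its tree cycle — swapping gives another MST of the same weight. Not unique.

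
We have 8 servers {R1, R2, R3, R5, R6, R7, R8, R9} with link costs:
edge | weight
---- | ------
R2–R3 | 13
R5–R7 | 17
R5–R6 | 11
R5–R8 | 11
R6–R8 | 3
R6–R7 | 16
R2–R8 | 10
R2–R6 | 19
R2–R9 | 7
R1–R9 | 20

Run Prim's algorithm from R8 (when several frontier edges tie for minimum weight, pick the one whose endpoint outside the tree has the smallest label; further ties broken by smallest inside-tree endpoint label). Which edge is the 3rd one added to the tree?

Prim, starting at R8.
Step 1: cheapest edge leaving the tree is R6–R8 (3); add R6.
Step 2: cheapest edge leaving the tree is R2–R8 (10); add R2.
Step 3: cheapest edge leaving the tree is R2–R9 (7); add R9.
Step 4: cheapest edge leaving the tree is R5–R6 (11); add R5.
Step 5: cheapest edge leaving the tree is R2–R3 (13); add R3.
Step 6: cheapest edge leaving the tree is R6–R7 (16); add R7.
Step 7: cheapest edge leaving the tree is R1–R9 (20); add R1.
The 3rd edge added is R2–R9.

R2-R9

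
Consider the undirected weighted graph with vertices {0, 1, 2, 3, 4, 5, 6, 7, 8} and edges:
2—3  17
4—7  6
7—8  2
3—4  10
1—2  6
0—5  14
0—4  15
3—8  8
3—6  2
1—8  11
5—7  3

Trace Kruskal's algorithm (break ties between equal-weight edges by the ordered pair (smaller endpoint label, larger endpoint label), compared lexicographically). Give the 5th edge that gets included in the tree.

Sort edges by weight, then run Kruskal:
3—6 (2): add — endpoints in different components.
7—8 (2): add — endpoints in different components.
5—7 (3): add — endpoints in different components.
1—2 (6): add — endpoints in different components.
4—7 (6): add — endpoints in different components.
3—8 (8): add — endpoints in different components.
3—4 (10): skip — 3 and 4 already connected.
1—8 (11): add — endpoints in different components.
0—5 (14): add — endpoints in different components.
The 5th edge added is 4—7.

4-7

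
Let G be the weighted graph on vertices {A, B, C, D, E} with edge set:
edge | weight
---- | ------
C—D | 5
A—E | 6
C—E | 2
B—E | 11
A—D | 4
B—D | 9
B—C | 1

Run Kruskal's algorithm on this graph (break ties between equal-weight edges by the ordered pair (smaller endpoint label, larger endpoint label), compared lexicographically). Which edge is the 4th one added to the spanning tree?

Sort edges by weight, then run Kruskal:
B—C (1): add — endpoints in different components.
C—E (2): add — endpoints in different components.
A—D (4): add — endpoints in different components.
C—D (5): add — endpoints in different components.
The 4th edge added is C—D.

C-D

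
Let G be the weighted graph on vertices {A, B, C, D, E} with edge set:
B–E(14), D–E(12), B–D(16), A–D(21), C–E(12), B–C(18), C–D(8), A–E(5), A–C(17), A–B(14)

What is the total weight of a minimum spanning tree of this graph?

Kruskal's algorithm — process edges by increasing weight (ties by edge label):
A–E (5): add. Components now {A,E} {B} {C} {D}
C–D (8): add. Components now {A,E} {B} {C,D}
C–E (12): add. Components now {A,C,D,E} {B}
D–E (12): skip — D and E already connected.
A–B (14): add. Components now {A,B,C,D,E}
MST edges: A–E, C–D, C–E, A–B; total weight 5+8+12+14 = 39.

39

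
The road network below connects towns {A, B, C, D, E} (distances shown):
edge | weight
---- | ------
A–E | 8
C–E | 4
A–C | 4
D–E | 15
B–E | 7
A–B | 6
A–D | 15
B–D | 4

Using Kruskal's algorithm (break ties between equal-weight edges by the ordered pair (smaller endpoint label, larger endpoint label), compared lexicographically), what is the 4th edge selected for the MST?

A-B

Kruskal: consider edges lightest-first.
A–C (4): add — endpoints in different components.
B–D (4): add — endpoints in different components.
C–E (4): add — endpoints in different components.
A–B (6): add — endpoints in different components.
The 4th edge added is A–B.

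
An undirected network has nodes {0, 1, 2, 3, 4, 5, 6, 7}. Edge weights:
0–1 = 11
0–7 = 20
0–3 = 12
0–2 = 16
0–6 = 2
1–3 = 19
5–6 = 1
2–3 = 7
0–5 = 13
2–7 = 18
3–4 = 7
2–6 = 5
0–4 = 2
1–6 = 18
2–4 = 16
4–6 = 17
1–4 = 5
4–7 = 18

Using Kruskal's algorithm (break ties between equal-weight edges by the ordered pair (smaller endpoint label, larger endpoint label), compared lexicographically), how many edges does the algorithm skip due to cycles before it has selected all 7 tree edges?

8

Kruskal's algorithm — process edges by increasing weight (ties by edge label):
5–6 (1): add — endpoints in different components.
0–4 (2): add — endpoints in different components.
0–6 (2): add — endpoints in different components.
1–4 (5): add — endpoints in different components.
2–6 (5): add — endpoints in different components.
2–3 (7): add — endpoints in different components.
3–4 (7): skip — 3 and 4 already connected.
0–1 (11): skip — 0 and 1 already connected.
0–3 (12): skip — 0 and 3 already connected.
0–5 (13): skip — 0 and 5 already connected.
0–2 (16): skip — 0 and 2 already connected.
2–4 (16): skip — 2 and 4 already connected.
4–6 (17): skip — 4 and 6 already connected.
1–6 (18): skip — 1 and 6 already connected.
2–7 (18): add — endpoints in different components.
Edges rejected before the tree was complete: 8.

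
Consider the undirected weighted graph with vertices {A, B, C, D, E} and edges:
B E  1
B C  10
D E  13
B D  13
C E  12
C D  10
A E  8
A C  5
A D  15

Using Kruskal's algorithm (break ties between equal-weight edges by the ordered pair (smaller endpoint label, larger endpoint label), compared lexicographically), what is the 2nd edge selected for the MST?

A-C

Kruskal's algorithm — process edges by increasing weight (ties by edge label):
B E (1): add. Components now {A} {B,E} {C} {D}
A C (5): add. Components now {A,C} {B,E} {D}
A E (8): add. Components now {A,B,C,E} {D}
B C (10): skip — B and C already connected.
C D (10): add. Components now {A,B,C,D,E}
The 2nd edge added is A C.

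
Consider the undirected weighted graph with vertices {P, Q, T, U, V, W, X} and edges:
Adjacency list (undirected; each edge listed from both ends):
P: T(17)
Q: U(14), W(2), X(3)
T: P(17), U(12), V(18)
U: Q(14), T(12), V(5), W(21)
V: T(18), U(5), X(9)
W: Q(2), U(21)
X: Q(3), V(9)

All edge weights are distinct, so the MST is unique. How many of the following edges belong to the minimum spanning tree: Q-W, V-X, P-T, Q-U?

3

Kruskal: consider edges lightest-first.
Q-W (2): add — endpoints in different components.
Q-X (3): add — endpoints in different components.
U-V (5): add — endpoints in different components.
V-X (9): add — endpoints in different components.
T-U (12): add — endpoints in different components.
Q-U (14): skip — Q and U already connected.
P-T (17): add — endpoints in different components.
MST edge set: {Q-W, Q-X, U-V, V-X, T-U, P-T}.
Of the listed edges, {Q-W, V-X, P-T} are in the MST → 3.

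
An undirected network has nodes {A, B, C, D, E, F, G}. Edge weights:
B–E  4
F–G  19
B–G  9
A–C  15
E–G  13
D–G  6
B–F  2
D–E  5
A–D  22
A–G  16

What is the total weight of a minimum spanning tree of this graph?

Sort edges by weight, then run Kruskal:
B–F (2): add. Components now {A} {B,F} {C} {D} {E} {G}
B–E (4): add. Components now {A} {B,E,F} {C} {D} {G}
D–E (5): add. Components now {A} {B,D,E,F} {C} {G}
D–G (6): add. Components now {A} {B,D,E,F,G} {C}
B–G (9): skip — B and G already connected.
E–G (13): skip — E and G already connected.
A–C (15): add. Components now {A,C} {B,D,E,F,G}
A–G (16): add. Components now {A,B,C,D,E,F,G}
MST edges: B–F, B–E, D–E, D–G, A–C, A–G; total weight 2+4+5+6+15+16 = 48.

48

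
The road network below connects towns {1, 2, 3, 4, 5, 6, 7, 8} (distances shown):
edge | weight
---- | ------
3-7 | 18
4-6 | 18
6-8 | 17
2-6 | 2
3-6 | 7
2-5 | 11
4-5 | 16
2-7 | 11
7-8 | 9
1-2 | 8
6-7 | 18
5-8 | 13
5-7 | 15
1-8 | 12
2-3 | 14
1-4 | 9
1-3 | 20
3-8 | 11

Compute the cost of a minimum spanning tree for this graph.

Prim's algorithm from 4:
Step 1: cheapest edge leaving the tree is 1-4 (9); add 1.
Step 2: cheapest edge leaving the tree is 1-2 (8); add 2.
Step 3: cheapest edge leaving the tree is 2-6 (2); add 6.
Step 4: cheapest edge leaving the tree is 3-6 (7); add 3.
Step 5: cheapest edge leaving the tree is 2-5 (11); add 5.
Step 6: cheapest edge leaving the tree is 2-7 (11); add 7.
Step 7: cheapest edge leaving the tree is 7-8 (9); add 8.
MST edges: 1-4, 1-2, 2-6, 3-6, 2-5, 2-7, 7-8; total weight 9+8+2+7+11+11+9 = 57.

57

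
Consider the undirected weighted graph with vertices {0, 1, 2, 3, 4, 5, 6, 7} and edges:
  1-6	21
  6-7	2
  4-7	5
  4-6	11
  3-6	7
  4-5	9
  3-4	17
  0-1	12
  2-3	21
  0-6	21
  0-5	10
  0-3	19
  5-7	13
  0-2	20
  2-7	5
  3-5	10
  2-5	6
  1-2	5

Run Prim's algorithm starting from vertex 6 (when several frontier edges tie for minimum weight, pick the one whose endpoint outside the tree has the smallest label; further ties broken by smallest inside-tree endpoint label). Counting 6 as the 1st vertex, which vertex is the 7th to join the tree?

Prim, starting at 6.
Step 1: cheapest edge leaving the tree is 6-7 (2); add 7.
Step 2: cheapest edge leaving the tree is 2-7 (5); add 2.
Step 3: cheapest edge leaving the tree is 1-2 (5); add 1.
Step 4: cheapest edge leaving the tree is 4-7 (5); add 4.
Step 5: cheapest edge leaving the tree is 2-5 (6); add 5.
Step 6: cheapest edge leaving the tree is 3-6 (7); add 3.
Step 7: cheapest edge leaving the tree is 0-5 (10); add 0.
Vertex order: 6, 7, 2, 1, 4, 5, 3, 0. The 7th vertex is 3.

3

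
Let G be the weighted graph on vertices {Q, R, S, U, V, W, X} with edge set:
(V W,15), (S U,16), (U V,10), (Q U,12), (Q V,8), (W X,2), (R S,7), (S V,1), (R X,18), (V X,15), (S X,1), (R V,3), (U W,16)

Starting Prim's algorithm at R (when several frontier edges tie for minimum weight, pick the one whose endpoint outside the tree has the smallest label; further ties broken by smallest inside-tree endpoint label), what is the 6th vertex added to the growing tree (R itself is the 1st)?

Q

Prim, starting at R.
Step 1: cheapest edge leaving the tree is R V (3); add V.
Step 2: cheapest edge leaving the tree is S V (1); add S.
Step 3: cheapest edge leaving the tree is S X (1); add X.
Step 4: cheapest edge leaving the tree is W X (2); add W.
Step 5: cheapest edge leaving the tree is Q V (8); add Q.
Step 6: cheapest edge leaving the tree is U V (10); add U.
Vertex order: R, V, S, X, W, Q, U. The 6th vertex is Q.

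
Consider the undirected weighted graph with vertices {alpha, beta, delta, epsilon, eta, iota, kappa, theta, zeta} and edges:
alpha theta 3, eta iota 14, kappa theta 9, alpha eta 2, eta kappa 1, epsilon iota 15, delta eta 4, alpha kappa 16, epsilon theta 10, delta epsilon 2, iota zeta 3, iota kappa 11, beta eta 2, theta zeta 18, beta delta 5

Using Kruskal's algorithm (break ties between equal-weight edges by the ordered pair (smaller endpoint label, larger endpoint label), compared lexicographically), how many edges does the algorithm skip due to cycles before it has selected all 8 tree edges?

Sort edges by weight, then run Kruskal:
eta kappa (1): add — endpoints in different components.
alpha eta (2): add — endpoints in different components.
beta eta (2): add — endpoints in different components.
delta epsilon (2): add — endpoints in different components.
alpha theta (3): add — endpoints in different components.
iota zeta (3): add — endpoints in different components.
delta eta (4): add — endpoints in different components.
beta delta (5): skip — delta and beta already connected.
kappa theta (9): skip — theta and kappa already connected.
epsilon theta (10): skip — theta and epsilon already connected.
iota kappa (11): add — endpoints in different components.
Edges rejected before the tree was complete: 3.

3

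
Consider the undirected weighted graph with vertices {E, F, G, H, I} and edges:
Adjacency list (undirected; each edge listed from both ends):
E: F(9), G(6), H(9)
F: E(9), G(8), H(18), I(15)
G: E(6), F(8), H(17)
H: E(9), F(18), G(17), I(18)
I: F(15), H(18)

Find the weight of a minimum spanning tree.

38

Kruskal's algorithm — process edges by increasing weight (ties by edge label):
E–G (6): add. Components now {E,G} {F} {H} {I}
F–G (8): add. Components now {E,F,G} {H} {I}
E–F (9): skip — E and F already connected.
E–H (9): add. Components now {E,F,G,H} {I}
F–I (15): add. Components now {E,F,G,H,I}
MST edges: E–G, F–G, E–H, F–I; total weight 6+8+9+15 = 38.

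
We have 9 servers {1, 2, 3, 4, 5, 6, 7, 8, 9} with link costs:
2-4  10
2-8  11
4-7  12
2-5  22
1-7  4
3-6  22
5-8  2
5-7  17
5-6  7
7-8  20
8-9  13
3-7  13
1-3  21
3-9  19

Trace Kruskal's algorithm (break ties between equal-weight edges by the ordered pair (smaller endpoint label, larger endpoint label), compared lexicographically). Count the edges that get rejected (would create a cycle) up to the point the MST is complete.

Kruskal's algorithm — process edges by increasing weight (ties by edge label):
5-8 (2): add — endpoints in different components.
1-7 (4): add — endpoints in different components.
5-6 (7): add — endpoints in different components.
2-4 (10): add — endpoints in different components.
2-8 (11): add — endpoints in different components.
4-7 (12): add — endpoints in different components.
3-7 (13): add — endpoints in different components.
8-9 (13): add — endpoints in different components.
Edges rejected before the tree was complete: 0.

0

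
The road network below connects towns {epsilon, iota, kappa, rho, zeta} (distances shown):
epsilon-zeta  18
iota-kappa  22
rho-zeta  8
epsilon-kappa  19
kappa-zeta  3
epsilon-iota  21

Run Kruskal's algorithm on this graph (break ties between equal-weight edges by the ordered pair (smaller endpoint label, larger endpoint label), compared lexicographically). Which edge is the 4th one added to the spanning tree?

Kruskal's algorithm — process edges by increasing weight (ties by edge label):
kappa-zeta (3): add. Components now {iota} {epsilon} {kappa,zeta} {rho}
rho-zeta (8): add. Components now {iota} {epsilon} {kappa,rho,zeta}
epsilon-zeta (18): add. Components now {iota} {epsilon,kappa,rho,zeta}
epsilon-kappa (19): skip — epsilon and kappa already connected.
epsilon-iota (21): add. Components now {epsilon,iota,kappa,rho,zeta}
The 4th edge added is epsilon-iota.

epsilon-iota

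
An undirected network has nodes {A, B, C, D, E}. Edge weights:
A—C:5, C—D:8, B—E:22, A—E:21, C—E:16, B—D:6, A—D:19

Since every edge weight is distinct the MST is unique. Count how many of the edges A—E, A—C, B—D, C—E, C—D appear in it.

4

Kruskal's algorithm — process edges by increasing weight (ties by edge label):
A—C (5): add. Components now {A,C} {B} {D} {E}
B—D (6): add. Components now {A,C} {B,D} {E}
C—D (8): add. Components now {A,B,C,D} {E}
C—E (16): add. Components now {A,B,C,D,E}
MST edge set: {A—C, B—D, C—D, C—E}.
Of the listed edges, {A—C, B—D, C—E, C—D} are in the MST → 4.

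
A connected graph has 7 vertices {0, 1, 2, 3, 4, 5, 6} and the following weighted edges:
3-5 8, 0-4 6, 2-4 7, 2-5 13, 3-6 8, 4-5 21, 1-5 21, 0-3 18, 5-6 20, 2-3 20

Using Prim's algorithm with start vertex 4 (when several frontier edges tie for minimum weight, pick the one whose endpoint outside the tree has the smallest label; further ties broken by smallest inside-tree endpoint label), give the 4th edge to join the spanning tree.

Prim's algorithm from 4:
Step 1: cheapest edge leaving the tree is 0-4 (6); add 0.
Step 2: cheapest edge leaving the tree is 2-4 (7); add 2.
Step 3: cheapest edge leaving the tree is 2-5 (13); add 5.
Step 4: cheapest edge leaving the tree is 3-5 (8); add 3.
Step 5: cheapest edge leaving the tree is 3-6 (8); add 6.
Step 6: cheapest edge leaving the tree is 1-5 (21); add 1.
The 4th edge added is 3-5.

3-5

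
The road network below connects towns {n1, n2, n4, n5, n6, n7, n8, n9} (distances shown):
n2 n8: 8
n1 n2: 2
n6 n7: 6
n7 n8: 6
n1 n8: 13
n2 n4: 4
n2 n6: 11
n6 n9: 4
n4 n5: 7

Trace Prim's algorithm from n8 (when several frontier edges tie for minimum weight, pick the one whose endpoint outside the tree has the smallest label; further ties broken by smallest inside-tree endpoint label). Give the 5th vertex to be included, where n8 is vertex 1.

Prim, starting at n8.
Step 1: frontier [n7 n8 6, n2 n8 8, n1 n8 13] → take n7 n8 (6); add n7.
Step 2: frontier [n6 n7 6, n2 n8 8, n1 n8 13] → take n6 n7 (6); add n6.
Step 3: frontier [n6 n9 4, n2 n6 11, n2 n8 8, n1 n8 13] → take n6 n9 (4); add n9.
Step 4: frontier [n2 n6 11, n2 n8 8, n1 n8 13] → take n2 n8 (8); add n2.
Step 5: frontier [n1 n2 2, n2 n4 4, n1 n8 13] → take n1 n2 (2); add n1.
Step 6: frontier [n2 n4 4] → take n2 n4 (4); add n4.
Step 7: frontier [n4 n5 7] → take n4 n5 (7); add n5.
Vertex order: n8, n7, n6, n9, n2, n1, n4, n5. The 5th vertex is n2.

n2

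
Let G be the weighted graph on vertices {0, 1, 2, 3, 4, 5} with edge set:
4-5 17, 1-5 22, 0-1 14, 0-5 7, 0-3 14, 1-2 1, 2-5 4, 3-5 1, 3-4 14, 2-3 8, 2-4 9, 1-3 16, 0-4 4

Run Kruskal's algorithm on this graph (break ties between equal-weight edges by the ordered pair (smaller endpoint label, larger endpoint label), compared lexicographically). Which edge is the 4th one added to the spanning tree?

2-5

Sort edges by weight, then run Kruskal:
1-2 (1): add. Components now {0} {1,2} {3} {4} {5}
3-5 (1): add. Components now {0} {1,2} {3,5} {4}
0-4 (4): add. Components now {0,4} {1,2} {3,5}
2-5 (4): add. Components now {0,4} {1,2,3,5}
0-5 (7): add. Components now {0,1,2,3,4,5}
The 4th edge added is 2-5.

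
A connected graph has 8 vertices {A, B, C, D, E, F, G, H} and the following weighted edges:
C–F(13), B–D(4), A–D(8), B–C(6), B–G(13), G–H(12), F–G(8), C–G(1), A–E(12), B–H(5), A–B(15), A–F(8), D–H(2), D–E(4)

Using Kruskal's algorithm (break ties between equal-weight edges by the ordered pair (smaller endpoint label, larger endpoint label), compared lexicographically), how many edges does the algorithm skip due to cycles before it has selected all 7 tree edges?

Kruskal's algorithm — process edges by increasing weight (ties by edge label):
C–G (1): add — endpoints in different components.
D–H (2): add — endpoints in different components.
B–D (4): add — endpoints in different components.
D–E (4): add — endpoints in different components.
B–H (5): skip — B and H already connected.
B–C (6): add — endpoints in different components.
A–D (8): add — endpoints in different components.
A–F (8): add — endpoints in different components.
Edges rejected before the tree was complete: 1.

1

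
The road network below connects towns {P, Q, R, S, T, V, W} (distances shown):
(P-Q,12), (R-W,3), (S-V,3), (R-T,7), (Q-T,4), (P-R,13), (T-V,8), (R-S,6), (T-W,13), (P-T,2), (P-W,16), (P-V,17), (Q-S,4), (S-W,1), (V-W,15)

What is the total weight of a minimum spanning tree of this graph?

Sort edges by weight, then run Kruskal:
S-W (1): add. Components now {R} {V} {S,W} {Q} {P} {T}
P-T (2): add. Components now {R} {V} {S,W} {Q} {P,T}
R-W (3): add. Components now {R,S,W} {V} {Q} {P,T}
S-V (3): add. Components now {R,S,V,W} {Q} {P,T}
Q-S (4): add. Components now {Q,R,S,V,W} {P,T}
Q-T (4): add. Components now {P,Q,R,S,T,V,W}
MST edges: S-W, P-T, R-W, S-V, Q-S, Q-T; total weight 1+2+3+3+4+4 = 17.

17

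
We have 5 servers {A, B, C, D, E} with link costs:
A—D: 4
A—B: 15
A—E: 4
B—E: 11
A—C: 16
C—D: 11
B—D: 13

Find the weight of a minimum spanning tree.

Kruskal's algorithm — process edges by increasing weight (ties by edge label):
A—D (4): add. Components now {A,D} {B} {C} {E}
A—E (4): add. Components now {A,D,E} {B} {C}
B—E (11): add. Components now {A,B,D,E} {C}
C—D (11): add. Components now {A,B,C,D,E}
MST edges: A—D, A—E, B—E, C—D; total weight 4+4+11+11 = 30.

30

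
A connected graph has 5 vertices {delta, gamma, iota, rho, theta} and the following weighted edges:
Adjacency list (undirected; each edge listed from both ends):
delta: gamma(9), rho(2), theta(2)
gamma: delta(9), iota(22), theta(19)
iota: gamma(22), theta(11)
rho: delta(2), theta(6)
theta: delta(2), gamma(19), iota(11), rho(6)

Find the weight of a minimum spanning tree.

24

Grow the tree from iota using Prim:
Step 1: frontier [iota—theta 11, gamma—iota 22] → take iota—theta (11); add theta.
Step 2: frontier [gamma—iota 22, delta—theta 2, rho—theta 6, gamma—theta 19] → take delta—theta (2); add delta.
Step 3: frontier [delta—rho 2, delta—gamma 9, gamma—iota 22, rho—theta 6, gamma—theta 19] → take delta—rho (2); add rho.
Step 4: frontier [delta—gamma 9, gamma—iota 22, gamma—theta 19] → take delta—gamma (9); add gamma.
MST edges: iota—theta, delta—theta, delta—rho, delta—gamma; total weight 11+2+2+9 = 24.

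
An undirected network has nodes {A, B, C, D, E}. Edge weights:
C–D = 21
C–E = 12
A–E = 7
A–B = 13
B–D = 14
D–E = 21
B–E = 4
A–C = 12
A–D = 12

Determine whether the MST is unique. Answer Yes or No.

Kruskal's algorithm — process edges by increasing weight (ties by edge label):
B–E (4): add — endpoints in different components.
A–E (7): add — endpoints in different components.
A–C (12): add — endpoints in different components.
A–D (12): add — endpoints in different components.
Non-tree edge C–E has weight 12, equal to the heaviest edge on its tree cycle — swapping gives another MST of the same weight. Not unique.

No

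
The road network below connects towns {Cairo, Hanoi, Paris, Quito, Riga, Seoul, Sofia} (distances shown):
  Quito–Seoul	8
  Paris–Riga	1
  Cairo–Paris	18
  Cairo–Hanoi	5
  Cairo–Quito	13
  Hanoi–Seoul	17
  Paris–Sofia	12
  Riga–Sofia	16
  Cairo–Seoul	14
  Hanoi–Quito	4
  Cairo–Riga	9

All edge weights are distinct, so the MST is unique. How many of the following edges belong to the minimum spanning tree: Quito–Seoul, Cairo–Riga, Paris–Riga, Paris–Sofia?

4

Kruskal's algorithm — process edges by increasing weight (ties by edge label):
Paris–Riga (1): add — endpoints in different components.
Hanoi–Quito (4): add — endpoints in different components.
Cairo–Hanoi (5): add — endpoints in different components.
Quito–Seoul (8): add — endpoints in different components.
Cairo–Riga (9): add — endpoints in different components.
Paris–Sofia (12): add — endpoints in different components.
MST edge set: {Paris–Riga, Hanoi–Quito, Cairo–Hanoi, Quito–Seoul, Cairo–Riga, Paris–Sofia}.
Of the listed edges, {Quito–Seoul, Cairo–Riga, Paris–Riga, Paris–Sofia} are in the MST → 4.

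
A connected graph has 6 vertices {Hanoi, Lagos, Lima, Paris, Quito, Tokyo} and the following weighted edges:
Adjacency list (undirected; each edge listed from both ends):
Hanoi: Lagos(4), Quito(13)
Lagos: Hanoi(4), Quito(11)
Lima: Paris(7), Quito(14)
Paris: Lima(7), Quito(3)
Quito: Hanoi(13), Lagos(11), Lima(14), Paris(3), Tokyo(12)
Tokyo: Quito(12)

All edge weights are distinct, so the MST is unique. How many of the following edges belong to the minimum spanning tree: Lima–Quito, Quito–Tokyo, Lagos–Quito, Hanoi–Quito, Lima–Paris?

3

Kruskal's algorithm — process edges by increasing weight (ties by edge label):
Paris–Quito (3): add. Components now {Tokyo} {Hanoi} {Paris,Quito} {Lima} {Lagos}
Hanoi–Lagos (4): add. Components now {Tokyo} {Hanoi,Lagos} {Paris,Quito} {Lima}
Lima–Paris (7): add. Components now {Tokyo} {Hanoi,Lagos} {Lima,Paris,Quito}
Lagos–Quito (11): add. Components now {Tokyo} {Hanoi,Lagos,Lima,Paris,Quito}
Quito–Tokyo (12): add. Components now {Hanoi,Lagos,Lima,Paris,Quito,Tokyo}
MST edge set: {Paris–Quito, Hanoi–Lagos, Lima–Paris, Lagos–Quito, Quito–Tokyo}.
Of the listed edges, {Quito–Tokyo, Lagos–Quito, Lima–Paris} are in the MST → 3.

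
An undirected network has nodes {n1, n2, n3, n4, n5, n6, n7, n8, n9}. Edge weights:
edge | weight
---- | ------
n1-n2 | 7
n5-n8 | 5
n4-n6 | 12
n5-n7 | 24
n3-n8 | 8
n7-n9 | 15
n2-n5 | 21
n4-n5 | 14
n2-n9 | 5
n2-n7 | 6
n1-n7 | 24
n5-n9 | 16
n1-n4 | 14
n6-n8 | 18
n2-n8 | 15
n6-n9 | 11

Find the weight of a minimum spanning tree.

Prim's algorithm from n1:
Step 1: cheapest edge leaving the tree is n1-n2 (7); add n2.
Step 2: cheapest edge leaving the tree is n2-n9 (5); add n9.
Step 3: cheapest edge leaving the tree is n2-n7 (6); add n7.
Step 4: cheapest edge leaving the tree is n6-n9 (11); add n6.
Step 5: cheapest edge leaving the tree is n4-n6 (12); add n4.
Step 6: cheapest edge leaving the tree is n4-n5 (14); add n5.
Step 7: cheapest edge leaving the tree is n5-n8 (5); add n8.
Step 8: cheapest edge leaving the tree is n3-n8 (8); add n3.
MST edges: n1-n2, n2-n9, n2-n7, n6-n9, n4-n6, n4-n5, n5-n8, n3-n8; total weight 7+5+6+11+12+14+5+8 = 68.

68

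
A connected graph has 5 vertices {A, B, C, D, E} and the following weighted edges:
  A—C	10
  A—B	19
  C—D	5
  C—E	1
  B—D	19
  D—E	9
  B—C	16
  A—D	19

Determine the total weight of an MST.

Prim, starting at C.
Step 1: frontier [C—E 1, C—D 5, A—C 10, B—C 16] → take C—E (1); add E.
Step 2: frontier [C—D 5, A—C 10, B—C 16, D—E 9] → take C—D (5); add D.
Step 3: frontier [A—C 10, B—C 16, A—D 19, B—D 19] → take A—C (10); add A.
Step 4: frontier [A—B 19, B—C 16, B—D 19] → take B—C (16); add B.
MST edges: C—E, C—D, A—C, B—C; total weight 1+5+10+16 = 32.

32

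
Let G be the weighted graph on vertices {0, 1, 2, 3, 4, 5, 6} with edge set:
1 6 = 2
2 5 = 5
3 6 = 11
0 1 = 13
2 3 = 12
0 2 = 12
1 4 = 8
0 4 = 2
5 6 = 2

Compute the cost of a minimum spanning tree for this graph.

Kruskal's algorithm — process edges by increasing weight (ties by edge label):
0 4 (2): add — endpoints in different components.
1 6 (2): add — endpoints in different components.
5 6 (2): add — endpoints in different components.
2 5 (5): add — endpoints in different components.
1 4 (8): add — endpoints in different components.
3 6 (11): add — endpoints in different components.
MST edges: 0 4, 1 6, 5 6, 2 5, 1 4, 3 6; total weight 2+2+2+5+8+11 = 30.

30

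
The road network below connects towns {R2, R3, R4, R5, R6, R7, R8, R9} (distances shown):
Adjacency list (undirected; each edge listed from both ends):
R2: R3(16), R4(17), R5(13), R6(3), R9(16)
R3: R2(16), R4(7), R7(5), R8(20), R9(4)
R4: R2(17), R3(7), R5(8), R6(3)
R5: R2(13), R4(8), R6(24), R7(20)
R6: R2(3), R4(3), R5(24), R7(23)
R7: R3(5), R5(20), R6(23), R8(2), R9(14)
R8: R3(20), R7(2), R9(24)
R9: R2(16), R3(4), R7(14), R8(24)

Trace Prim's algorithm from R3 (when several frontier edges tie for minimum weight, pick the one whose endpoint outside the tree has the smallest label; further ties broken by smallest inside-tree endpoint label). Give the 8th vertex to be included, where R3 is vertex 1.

Prim, starting at R3.
Step 1: cheapest edge leaving the tree is R3-R9 (4); add R9.
Step 2: cheapest edge leaving the tree is R3-R7 (5); add R7.
Step 3: cheapest edge leaving the tree is R7-R8 (2); add R8.
Step 4: cheapest edge leaving the tree is R3-R4 (7); add R4.
Step 5: cheapest edge leaving the tree is R4-R6 (3); add R6.
Step 6: cheapest edge leaving the tree is R2-R6 (3); add R2.
Step 7: cheapest edge leaving the tree is R4-R5 (8); add R5.
Vertex order: R3, R9, R7, R8, R4, R6, R2, R5. The 8th vertex is R5.

R5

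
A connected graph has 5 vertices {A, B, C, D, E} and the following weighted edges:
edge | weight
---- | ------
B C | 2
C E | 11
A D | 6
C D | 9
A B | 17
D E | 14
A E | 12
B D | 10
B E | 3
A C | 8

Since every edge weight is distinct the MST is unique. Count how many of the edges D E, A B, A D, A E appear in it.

Kruskal's algorithm — process edges by increasing weight (ties by edge label):
B C (2): add. Components now {A} {B,C} {D} {E}
B E (3): add. Components now {A} {B,C,E} {D}
A D (6): add. Components now {A,D} {B,C,E}
A C (8): add. Components now {A,B,C,D,E}
MST edge set: {B C, B E, A D, A C}.
Of the listed edges, {A D} are in the MST → 1.

1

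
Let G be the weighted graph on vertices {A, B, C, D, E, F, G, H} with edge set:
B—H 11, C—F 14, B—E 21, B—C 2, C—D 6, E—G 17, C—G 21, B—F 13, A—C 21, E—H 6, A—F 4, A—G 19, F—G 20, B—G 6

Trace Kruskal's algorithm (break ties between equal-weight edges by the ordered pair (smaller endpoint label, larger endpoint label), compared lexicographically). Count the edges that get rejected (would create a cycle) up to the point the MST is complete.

0

Kruskal: consider edges lightest-first.
B—C (2): add — endpoints in different components.
A—F (4): add — endpoints in different components.
B—G (6): add — endpoints in different components.
C—D (6): add — endpoints in different components.
E—H (6): add — endpoints in different components.
B—H (11): add — endpoints in different components.
B—F (13): add — endpoints in different components.
Edges rejected before the tree was complete: 0.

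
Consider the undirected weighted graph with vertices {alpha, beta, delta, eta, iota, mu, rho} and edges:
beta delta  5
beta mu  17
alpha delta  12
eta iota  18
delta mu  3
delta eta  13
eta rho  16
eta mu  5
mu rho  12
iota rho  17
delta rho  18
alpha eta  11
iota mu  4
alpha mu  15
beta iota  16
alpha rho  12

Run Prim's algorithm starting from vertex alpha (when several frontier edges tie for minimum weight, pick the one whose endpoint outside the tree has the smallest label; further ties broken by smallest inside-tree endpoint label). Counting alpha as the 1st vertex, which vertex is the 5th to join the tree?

Prim's algorithm from alpha:
Step 1: cheapest edge leaving the tree is alpha eta (11); add eta.
Step 2: cheapest edge leaving the tree is eta mu (5); add mu.
Step 3: cheapest edge leaving the tree is delta mu (3); add delta.
Step 4: cheapest edge leaving the tree is iota mu (4); add iota.
Step 5: cheapest edge leaving the tree is beta delta (5); add beta.
Step 6: cheapest edge leaving the tree is alpha rho (12); add rho.
Vertex order: alpha, eta, mu, delta, iota, beta, rho. The 5th vertex is iota.

iota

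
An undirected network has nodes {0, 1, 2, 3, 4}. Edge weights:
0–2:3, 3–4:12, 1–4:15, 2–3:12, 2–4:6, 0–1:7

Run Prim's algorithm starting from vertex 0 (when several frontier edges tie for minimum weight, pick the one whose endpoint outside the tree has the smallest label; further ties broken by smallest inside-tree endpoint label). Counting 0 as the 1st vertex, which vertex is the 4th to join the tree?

Grow the tree from 0 using Prim:
Step 1: cheapest edge leaving the tree is 0–2 (3); add 2.
Step 2: cheapest edge leaving the tree is 2–4 (6); add 4.
Step 3: cheapest edge leaving the tree is 0–1 (7); add 1.
Step 4: cheapest edge leaving the tree is 2–3 (12); add 3.
Vertex order: 0, 2, 4, 1, 3. The 4th vertex is 1.

1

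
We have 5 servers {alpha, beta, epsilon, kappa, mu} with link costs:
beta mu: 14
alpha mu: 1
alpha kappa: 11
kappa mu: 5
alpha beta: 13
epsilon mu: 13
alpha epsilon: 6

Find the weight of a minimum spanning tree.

Sort edges by weight, then run Kruskal:
alpha mu (1): add — endpoints in different components.
kappa mu (5): add — endpoints in different components.
alpha epsilon (6): add — endpoints in different components.
alpha kappa (11): skip — kappa and alpha already connected.
alpha beta (13): add — endpoints in different components.
MST edges: alpha mu, kappa mu, alpha epsilon, alpha beta; total weight 1+5+6+13 = 25.

25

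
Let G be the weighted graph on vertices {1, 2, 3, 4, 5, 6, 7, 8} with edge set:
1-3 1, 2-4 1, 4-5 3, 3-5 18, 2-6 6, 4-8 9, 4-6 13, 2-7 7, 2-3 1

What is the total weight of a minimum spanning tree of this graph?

28

Prim's algorithm from 8:
Step 1: frontier [4-8 9] → take 4-8 (9); add 4.
Step 2: frontier [2-4 1, 4-5 3, 4-6 13] → take 2-4 (1); add 2.
Step 3: frontier [2-3 1, 2-6 6, 2-7 7, 4-5 3, 4-6 13] → take 2-3 (1); add 3.
Step 4: frontier [2-6 6, 2-7 7, 1-3 1, 3-5 18, 4-5 3, 4-6 13] → take 1-3 (1); add 1.
Step 5: frontier [2-6 6, 2-7 7, 3-5 18, 4-5 3, 4-6 13] → take 4-5 (3); add 5.
Step 6: frontier [2-6 6, 2-7 7, 4-6 13] → take 2-6 (6); add 6.
Step 7: frontier [2-7 7] → take 2-7 (7); add 7.
MST edges: 4-8, 2-4, 2-3, 1-3, 4-5, 2-6, 2-7; total weight 9+1+1+1+3+6+7 = 28.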